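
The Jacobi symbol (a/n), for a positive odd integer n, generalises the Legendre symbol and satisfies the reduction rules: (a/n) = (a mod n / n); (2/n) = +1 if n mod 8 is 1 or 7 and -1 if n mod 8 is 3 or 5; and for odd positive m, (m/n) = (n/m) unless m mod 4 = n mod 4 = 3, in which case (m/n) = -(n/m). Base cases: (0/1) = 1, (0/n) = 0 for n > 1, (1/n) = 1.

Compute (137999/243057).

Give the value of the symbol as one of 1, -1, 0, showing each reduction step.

-1

flip (137999/243057) -> (243057/137999): both odd, 137999 mod 4 = 3, 243057 mod 4 = 1, so the flip contributes +1; sign now +1
(243057/137999): 243057 mod 137999 = 105058, so (243057/137999) = (105058/137999)
factor out 2^1: 105058 = 2^1·52529; with 137999 mod 8 = 7, (2/137999) = +1; sign now +1; continue with (52529/137999)
flip (52529/137999) -> (137999/52529): both odd, 52529 mod 4 = 1, 137999 mod 4 = 3, so the flip contributes +1; sign now +1
(137999/52529): 137999 mod 52529 = 32941, so (137999/52529) = (32941/52529)
flip (32941/52529) -> (52529/32941): both odd, 32941 mod 4 = 1, 52529 mod 4 = 1, so the flip contributes +1; sign now +1
(52529/32941): 52529 mod 32941 = 19588, so (52529/32941) = (19588/32941)
factor out 2^2: 19588 = 2^2·4897; with 32941 mod 8 = 5, (2/32941) = -1; sign now +1; continue with (4897/32941)
flip (4897/32941) -> (32941/4897): both odd, 4897 mod 4 = 1, 32941 mod 4 = 1, so the flip contributes +1; sign now +1
(32941/4897): 32941 mod 4897 = 3559, so (32941/4897) = (3559/4897)
flip (3559/4897) -> (4897/3559): both odd, 3559 mod 4 = 3, 4897 mod 4 = 1, so the flip contributes +1; sign now +1
(4897/3559): 4897 mod 3559 = 1338, so (4897/3559) = (1338/3559)
factor out 2^1: 1338 = 2^1·669; with 3559 mod 8 = 7, (2/3559) = +1; sign now +1; continue with (669/3559)
flip (669/3559) -> (3559/669): both odd, 669 mod 4 = 1, 3559 mod 4 = 3, so the flip contributes +1; sign now +1
(3559/669): 3559 mod 669 = 214, so (3559/669) = (214/669)
factor out 2^1: 214 = 2^1·107; with 669 mod 8 = 5, (2/669) = -1; sign now -1; continue with (107/669)
flip (107/669) -> (669/107): both odd, 107 mod 4 = 3, 669 mod 4 = 1, so the flip contributes +1; sign now -1
(669/107): 669 mod 107 = 27, so (669/107) = (27/107)
flip (27/107) -> (107/27): both odd, 27 mod 4 = 3, 107 mod 4 = 3, so the flip contributes -1; sign now +1
(107/27): 107 mod 27 = 26, so (107/27) = (26/27)
factor out 2^1: 26 = 2^1·13; with 27 mod 8 = 3, (2/27) = -1; sign now -1; continue with (13/27)
flip (13/27) -> (27/13): both odd, 13 mod 4 = 1, 27 mod 4 = 3, so the flip contributes +1; sign now -1
(27/13): 27 mod 13 = 1, so (27/13) = (1/13)
reached (1/13) = 1, so the symbol is -1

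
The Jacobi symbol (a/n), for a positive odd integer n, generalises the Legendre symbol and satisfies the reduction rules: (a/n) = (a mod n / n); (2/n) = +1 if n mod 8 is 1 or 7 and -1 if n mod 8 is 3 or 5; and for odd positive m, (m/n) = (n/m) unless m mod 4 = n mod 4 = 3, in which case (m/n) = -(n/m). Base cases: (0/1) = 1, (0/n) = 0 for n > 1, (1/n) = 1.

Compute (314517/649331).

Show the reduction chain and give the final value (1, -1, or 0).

flip (314517/649331) -> (649331/314517): both odd, 314517 mod 4 = 1, 649331 mod 4 = 3, so the flip contributes +1; sign now +1
(649331/314517): 649331 mod 314517 = 20297, so (649331/314517) = (20297/314517)
flip (20297/314517) -> (314517/20297): both odd, 20297 mod 4 = 1, 314517 mod 4 = 1, so the flip contributes +1; sign now +1
(314517/20297): 314517 mod 20297 = 10062, so (314517/20297) = (10062/20297)
factor out 2^1: 10062 = 2^1·5031; with 20297 mod 8 = 1, (2/20297) = +1; sign now +1; continue with (5031/20297)
flip (5031/20297) -> (20297/5031): both odd, 5031 mod 4 = 3, 20297 mod 4 = 1, so the flip contributes +1; sign now +1
(20297/5031): 20297 mod 5031 = 173, so (20297/5031) = (173/5031)
flip (173/5031) -> (5031/173): both odd, 173 mod 4 = 1, 5031 mod 4 = 3, so the flip contributes +1; sign now +1
(5031/173): 5031 mod 173 = 14, so (5031/173) = (14/173)
factor out 2^1: 14 = 2^1·7; with 173 mod 8 = 5, (2/173) = -1; sign now -1; continue with (7/173)
flip (7/173) -> (173/7): both odd, 7 mod 4 = 3, 173 mod 4 = 1, so the flip contributes +1; sign now -1
(173/7): 173 mod 7 = 5, so (173/7) = (5/7)
flip (5/7) -> (7/5): both odd, 5 mod 4 = 1, 7 mod 4 = 3, so the flip contributes +1; sign now -1
(7/5): 7 mod 5 = 2, so (7/5) = (2/5)
factor out 2^1: 2 = 2^1·1; with 5 mod 8 = 5, (2/5) = -1; sign now +1; continue with (1/5)
reached (1/5) = 1, so the symbol is +1

1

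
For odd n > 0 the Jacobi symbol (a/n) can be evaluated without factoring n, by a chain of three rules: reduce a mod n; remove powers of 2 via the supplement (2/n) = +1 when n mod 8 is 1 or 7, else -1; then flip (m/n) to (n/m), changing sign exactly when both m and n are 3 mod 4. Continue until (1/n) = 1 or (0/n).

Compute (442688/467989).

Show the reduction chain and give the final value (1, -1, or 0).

442688 = 2^6·6917; (2/467989) = -1 since 467989 mod 8 = 5, so (442688/467989) = (-1)^6·(6917/467989); sign now +1
reciprocity: (6917/467989) = +1·(467989/6917) since 6917 mod 4 = 1, 467989 mod 4 = 1; sign now +1
(467989/6917) = (4550/6917)   [reduce mod 6917]
4550 = 2^1·2275; (2/6917) = -1 since 6917 mod 8 = 5, so (4550/6917) = (-1)^1·(2275/6917); sign now -1
reciprocity: (2275/6917) = +1·(6917/2275) since 2275 mod 4 = 3, 6917 mod 4 = 1; sign now -1
(6917/2275) = (92/2275)   [reduce mod 2275]
92 = 2^2·23; (2/2275) = -1 since 2275 mod 8 = 3, so (92/2275) = (-1)^2·(23/2275); sign now -1
reciprocity: (23/2275) = -1·(2275/23) since 23 mod 4 = 3, 2275 mod 4 = 3; sign now +1
(2275/23) = (21/23)   [reduce mod 23]
reciprocity: (21/23) = +1·(23/21) since 21 mod 4 = 1, 23 mod 4 = 3; sign now +1
(23/21) = (2/21)   [reduce mod 21]
2 = 2^1·1; (2/21) = -1 since 21 mod 8 = 5, so (2/21) = (-1)^1·(1/21); sign now -1
(1/21) = 1; final value = sign = -1

-1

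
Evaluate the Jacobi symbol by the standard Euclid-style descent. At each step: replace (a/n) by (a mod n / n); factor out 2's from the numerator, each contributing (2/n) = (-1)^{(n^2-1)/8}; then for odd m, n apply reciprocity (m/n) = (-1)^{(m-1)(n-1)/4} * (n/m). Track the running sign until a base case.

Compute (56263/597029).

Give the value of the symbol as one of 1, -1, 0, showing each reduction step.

1

flip (56263/597029) -> (597029/56263): both odd, 56263 mod 4 = 3, 597029 mod 4 = 1, so the flip contributes +1; sign now +1
(597029/56263): 597029 mod 56263 = 34399, so (597029/56263) = (34399/56263)
flip (34399/56263) -> (56263/34399): both odd, 34399 mod 4 = 3, 56263 mod 4 = 3, so the flip contributes -1; sign now -1
(56263/34399): 56263 mod 34399 = 21864, so (56263/34399) = (21864/34399)
factor out 2^3: 21864 = 2^3·2733; with 34399 mod 8 = 7, (2/34399) = +1; sign now -1; continue with (2733/34399)
flip (2733/34399) -> (34399/2733): both odd, 2733 mod 4 = 1, 34399 mod 4 = 3, so the flip contributes +1; sign now -1
(34399/2733): 34399 mod 2733 = 1603, so (34399/2733) = (1603/2733)
flip (1603/2733) -> (2733/1603): both odd, 1603 mod 4 = 3, 2733 mod 4 = 1, so the flip contributes +1; sign now -1
(2733/1603): 2733 mod 1603 = 1130, so (2733/1603) = (1130/1603)
factor out 2^1: 1130 = 2^1·565; with 1603 mod 8 = 3, (2/1603) = -1; sign now +1; continue with (565/1603)
flip (565/1603) -> (1603/565): both odd, 565 mod 4 = 1, 1603 mod 4 = 3, so the flip contributes +1; sign now +1
(1603/565): 1603 mod 565 = 473, so (1603/565) = (473/565)
flip (473/565) -> (565/473): both odd, 473 mod 4 = 1, 565 mod 4 = 1, so the flip contributes +1; sign now +1
(565/473): 565 mod 473 = 92, so (565/473) = (92/473)
factor out 2^2: 92 = 2^2·23; with 473 mod 8 = 1, (2/473) = +1; sign now +1; continue with (23/473)
flip (23/473) -> (473/23): both odd, 23 mod 4 = 3, 473 mod 4 = 1, so the flip contributes +1; sign now +1
(473/23): 473 mod 23 = 13, so (473/23) = (13/23)
flip (13/23) -> (23/13): both odd, 13 mod 4 = 1, 23 mod 4 = 3, so the flip contributes +1; sign now +1
(23/13): 23 mod 13 = 10, so (23/13) = (10/13)
factor out 2^1: 10 = 2^1·5; with 13 mod 8 = 5, (2/13) = -1; sign now -1; continue with (5/13)
flip (5/13) -> (13/5): both odd, 5 mod 4 = 1, 13 mod 4 = 1, so the flip contributes +1; sign now -1
(13/5): 13 mod 5 = 3, so (13/5) = (3/5)
flip (3/5) -> (5/3): both odd, 3 mod 4 = 3, 5 mod 4 = 1, so the flip contributes +1; sign now -1
(5/3): 5 mod 3 = 2, so (5/3) = (2/3)
factor out 2^1: 2 = 2^1·1; with 3 mod 8 = 3, (2/3) = -1; sign now +1; continue with (1/3)
reached (1/3) = 1, so the symbol is +1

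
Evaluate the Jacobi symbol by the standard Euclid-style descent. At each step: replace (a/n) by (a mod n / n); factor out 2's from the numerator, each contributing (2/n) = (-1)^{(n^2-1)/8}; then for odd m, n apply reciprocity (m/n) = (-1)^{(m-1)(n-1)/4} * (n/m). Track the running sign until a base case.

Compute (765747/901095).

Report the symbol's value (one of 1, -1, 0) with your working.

flip (765747/901095) -> (901095/765747): both odd, 765747 mod 4 = 3, 901095 mod 4 = 3, so the flip contributes -1; sign now -1
(901095/765747): 901095 mod 765747 = 135348, so (901095/765747) = (135348/765747)
factor out 2^2: 135348 = 2^2·33837; with 765747 mod 8 = 3, (2/765747) = -1; sign now -1; continue with (33837/765747)
flip (33837/765747) -> (765747/33837): both odd, 33837 mod 4 = 1, 765747 mod 4 = 3, so the flip contributes +1; sign now -1
(765747/33837): 765747 mod 33837 = 21333, so (765747/33837) = (21333/33837)
flip (21333/33837) -> (33837/21333): both odd, 21333 mod 4 = 1, 33837 mod 4 = 1, so the flip contributes +1; sign now -1
(33837/21333): 33837 mod 21333 = 12504, so (33837/21333) = (12504/21333)
factor out 2^3: 12504 = 2^3·1563; with 21333 mod 8 = 5, (2/21333) = -1; sign now +1; continue with (1563/21333)
flip (1563/21333) -> (21333/1563): both odd, 1563 mod 4 = 3, 21333 mod 4 = 1, so the flip contributes +1; sign now +1
(21333/1563): 21333 mod 1563 = 1014, so (21333/1563) = (1014/1563)
factor out 2^1: 1014 = 2^1·507; with 1563 mod 8 = 3, (2/1563) = -1; sign now -1; continue with (507/1563)
flip (507/1563) -> (1563/507): both odd, 507 mod 4 = 3, 1563 mod 4 = 3, so the flip contributes -1; sign now +1
(1563/507): 1563 mod 507 = 42, so (1563/507) = (42/507)
factor out 2^1: 42 = 2^1·21; with 507 mod 8 = 3, (2/507) = -1; sign now -1; continue with (21/507)
flip (21/507) -> (507/21): both odd, 21 mod 4 = 1, 507 mod 4 = 3, so the flip contributes +1; sign now -1
(507/21): 507 mod 21 = 3, so (507/21) = (3/21)
flip (3/21) -> (21/3): both odd, 3 mod 4 = 3, 21 mod 4 = 1, so the flip contributes +1; sign now -1
(21/3): 21 mod 3 = 0, so (21/3) = (0/3)
reached (0/3); gcd(a, n) > 1, so (0/3) = 0 and the symbol is 0

0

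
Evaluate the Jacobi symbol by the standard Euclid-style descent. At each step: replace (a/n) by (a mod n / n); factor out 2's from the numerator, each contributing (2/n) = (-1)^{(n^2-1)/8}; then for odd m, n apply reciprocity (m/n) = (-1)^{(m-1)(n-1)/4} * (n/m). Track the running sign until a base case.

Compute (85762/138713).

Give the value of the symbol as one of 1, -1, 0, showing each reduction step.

factor out 2^1: 85762 = 2^1·42881; with 138713 mod 8 = 1, (2/138713) = +1; sign now +1; continue with (42881/138713)
flip (42881/138713) -> (138713/42881): both odd, 42881 mod 4 = 1, 138713 mod 4 = 1, so the flip contributes +1; sign now +1
(138713/42881): 138713 mod 42881 = 10070, so (138713/42881) = (10070/42881)
factor out 2^1: 10070 = 2^1·5035; with 42881 mod 8 = 1, (2/42881) = +1; sign now +1; continue with (5035/42881)
flip (5035/42881) -> (42881/5035): both odd, 5035 mod 4 = 3, 42881 mod 4 = 1, so the flip contributes +1; sign now +1
(42881/5035): 42881 mod 5035 = 2601, so (42881/5035) = (2601/5035)
flip (2601/5035) -> (5035/2601): both odd, 2601 mod 4 = 1, 5035 mod 4 = 3, so the flip contributes +1; sign now +1
(5035/2601): 5035 mod 2601 = 2434, so (5035/2601) = (2434/2601)
factor out 2^1: 2434 = 2^1·1217; with 2601 mod 8 = 1, (2/2601) = +1; sign now +1; continue with (1217/2601)
flip (1217/2601) -> (2601/1217): both odd, 1217 mod 4 = 1, 2601 mod 4 = 1, so the flip contributes +1; sign now +1
(2601/1217): 2601 mod 1217 = 167, so (2601/1217) = (167/1217)
flip (167/1217) -> (1217/167): both odd, 167 mod 4 = 3, 1217 mod 4 = 1, so the flip contributes +1; sign now +1
(1217/167): 1217 mod 167 = 48, so (1217/167) = (48/167)
factor out 2^4: 48 = 2^4·3; with 167 mod 8 = 7, (2/167) = +1; sign now +1; continue with (3/167)
flip (3/167) -> (167/3): both odd, 3 mod 4 = 3, 167 mod 4 = 3, so the flip contributes -1; sign now -1
(167/3): 167 mod 3 = 2, so (167/3) = (2/3)
factor out 2^1: 2 = 2^1·1; with 3 mod 8 = 3, (2/3) = -1; sign now +1; continue with (1/3)
reached (1/3) = 1, so the symbol is +1

1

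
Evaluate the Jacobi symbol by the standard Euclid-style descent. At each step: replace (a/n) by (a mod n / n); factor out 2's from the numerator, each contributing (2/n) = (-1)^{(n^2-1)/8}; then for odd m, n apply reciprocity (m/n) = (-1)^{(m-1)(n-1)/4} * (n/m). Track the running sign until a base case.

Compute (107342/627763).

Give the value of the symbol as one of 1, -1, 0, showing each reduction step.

factor out 2^1: 107342 = 2^1·53671; with 627763 mod 8 = 3, (2/627763) = -1; sign now -1; continue with (53671/627763)
flip (53671/627763) -> (627763/53671): both odd, 53671 mod 4 = 3, 627763 mod 4 = 3, so the flip contributes -1; sign now +1
(627763/53671): 627763 mod 53671 = 37382, so (627763/53671) = (37382/53671)
factor out 2^1: 37382 = 2^1·18691; with 53671 mod 8 = 7, (2/53671) = +1; sign now +1; continue with (18691/53671)
flip (18691/53671) -> (53671/18691): both odd, 18691 mod 4 = 3, 53671 mod 4 = 3, so the flip contributes -1; sign now -1
(53671/18691): 53671 mod 18691 = 16289, so (53671/18691) = (16289/18691)
flip (16289/18691) -> (18691/16289): both odd, 16289 mod 4 = 1, 18691 mod 4 = 3, so the flip contributes +1; sign now -1
(18691/16289): 18691 mod 16289 = 2402, so (18691/16289) = (2402/16289)
factor out 2^1: 2402 = 2^1·1201; with 16289 mod 8 = 1, (2/16289) = +1; sign now -1; continue with (1201/16289)
flip (1201/16289) -> (16289/1201): both odd, 1201 mod 4 = 1, 16289 mod 4 = 1, so the flip contributes +1; sign now -1
(16289/1201): 16289 mod 1201 = 676, so (16289/1201) = (676/1201)
factor out 2^2: 676 = 2^2·169; with 1201 mod 8 = 1, (2/1201) = +1; sign now -1; continue with (169/1201)
flip (169/1201) -> (1201/169): both odd, 169 mod 4 = 1, 1201 mod 4 = 1, so the flip contributes +1; sign now -1
(1201/169): 1201 mod 169 = 18, so (1201/169) = (18/169)
factor out 2^1: 18 = 2^1·9; with 169 mod 8 = 1, (2/169) = +1; sign now -1; continue with (9/169)
flip (9/169) -> (169/9): both odd, 9 mod 4 = 1, 169 mod 4 = 1, so the flip contributes +1; sign now -1
(169/9): 169 mod 9 = 7, so (169/9) = (7/9)
flip (7/9) -> (9/7): both odd, 7 mod 4 = 3, 9 mod 4 = 1, so the flip contributes +1; sign now -1
(9/7): 9 mod 7 = 2, so (9/7) = (2/7)
factor out 2^1: 2 = 2^1·1; with 7 mod 8 = 7, (2/7) = +1; sign now -1; continue with (1/7)
reached (1/7) = 1, so the symbol is -1

-1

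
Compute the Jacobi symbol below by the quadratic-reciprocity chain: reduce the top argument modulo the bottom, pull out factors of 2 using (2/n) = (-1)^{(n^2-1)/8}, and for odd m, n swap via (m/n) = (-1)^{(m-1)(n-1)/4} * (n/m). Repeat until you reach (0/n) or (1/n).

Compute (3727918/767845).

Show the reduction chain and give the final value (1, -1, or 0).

-1

(3727918/767845): 3727918 mod 767845 = 656538, so (3727918/767845) = (656538/767845)
factor out 2^1: 656538 = 2^1·328269; with 767845 mod 8 = 5, (2/767845) = -1; sign now -1; continue with (328269/767845)
flip (328269/767845) -> (767845/328269): both odd, 328269 mod 4 = 1, 767845 mod 4 = 1, so the flip contributes +1; sign now -1
(767845/328269): 767845 mod 328269 = 111307, so (767845/328269) = (111307/328269)
flip (111307/328269) -> (328269/111307): both odd, 111307 mod 4 = 3, 328269 mod 4 = 1, so the flip contributes +1; sign now -1
(328269/111307): 328269 mod 111307 = 105655, so (328269/111307) = (105655/111307)
flip (105655/111307) -> (111307/105655): both odd, 105655 mod 4 = 3, 111307 mod 4 = 3, so the flip contributes -1; sign now +1
(111307/105655): 111307 mod 105655 = 5652, so (111307/105655) = (5652/105655)
factor out 2^2: 5652 = 2^2·1413; with 105655 mod 8 = 7, (2/105655) = +1; sign now +1; continue with (1413/105655)
flip (1413/105655) -> (105655/1413): both odd, 1413 mod 4 = 1, 105655 mod 4 = 3, so the flip contributes +1; sign now +1
(105655/1413): 105655 mod 1413 = 1093, so (105655/1413) = (1093/1413)
flip (1093/1413) -> (1413/1093): both odd, 1093 mod 4 = 1, 1413 mod 4 = 1, so the flip contributes +1; sign now +1
(1413/1093): 1413 mod 1093 = 320, so (1413/1093) = (320/1093)
factor out 2^6: 320 = 2^6·5; with 1093 mod 8 = 5, (2/1093) = -1; sign now +1; continue with (5/1093)
flip (5/1093) -> (1093/5): both odd, 5 mod 4 = 1, 1093 mod 4 = 1, so the flip contributes +1; sign now +1
(1093/5): 1093 mod 5 = 3, so (1093/5) = (3/5)
flip (3/5) -> (5/3): both odd, 3 mod 4 = 3, 5 mod 4 = 1, so the flip contributes +1; sign now +1
(5/3): 5 mod 3 = 2, so (5/3) = (2/3)
factor out 2^1: 2 = 2^1·1; with 3 mod 8 = 3, (2/3) = -1; sign now -1; continue with (1/3)
reached (1/3) = 1, so the symbol is -1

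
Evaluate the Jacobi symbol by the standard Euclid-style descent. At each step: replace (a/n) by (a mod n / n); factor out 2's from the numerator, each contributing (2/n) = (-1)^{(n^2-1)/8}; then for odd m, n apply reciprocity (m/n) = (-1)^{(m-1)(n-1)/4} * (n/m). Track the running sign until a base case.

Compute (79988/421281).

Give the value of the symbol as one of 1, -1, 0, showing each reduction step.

1

79988 = 2^2·19997; (2/421281) = +1 since 421281 mod 8 = 1, so (79988/421281) = (+1)^2·(19997/421281); sign now +1
reciprocity: (19997/421281) = +1·(421281/19997) since 19997 mod 4 = 1, 421281 mod 4 = 1; sign now +1
(421281/19997) = (1344/19997)   [reduce mod 19997]
1344 = 2^6·21; (2/19997) = -1 since 19997 mod 8 = 5, so (1344/19997) = (-1)^6·(21/19997); sign now +1
reciprocity: (21/19997) = +1·(19997/21) since 21 mod 4 = 1, 19997 mod 4 = 1; sign now +1
(19997/21) = (5/21)   [reduce mod 21]
reciprocity: (5/21) = +1·(21/5) since 5 mod 4 = 1, 21 mod 4 = 1; sign now +1
(21/5) = (1/5)   [reduce mod 5]
(1/5) = 1; final value = sign = +1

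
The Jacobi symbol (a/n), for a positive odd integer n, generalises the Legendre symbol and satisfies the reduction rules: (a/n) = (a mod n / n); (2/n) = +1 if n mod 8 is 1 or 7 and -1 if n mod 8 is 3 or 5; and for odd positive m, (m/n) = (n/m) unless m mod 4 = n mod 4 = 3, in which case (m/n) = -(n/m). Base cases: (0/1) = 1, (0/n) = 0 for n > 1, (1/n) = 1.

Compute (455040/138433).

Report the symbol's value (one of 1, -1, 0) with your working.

(455040/138433) = (39741/138433)   [reduce mod 138433]
reciprocity: (39741/138433) = +1·(138433/39741) since 39741 mod 4 = 1, 138433 mod 4 = 1; sign now +1
(138433/39741) = (19210/39741)   [reduce mod 39741]
19210 = 2^1·9605; (2/39741) = -1 since 39741 mod 8 = 5, so (19210/39741) = (-1)^1·(9605/39741); sign now -1
reciprocity: (9605/39741) = +1·(39741/9605) since 9605 mod 4 = 1, 39741 mod 4 = 1; sign now -1
(39741/9605) = (1321/9605)   [reduce mod 9605]
reciprocity: (1321/9605) = +1·(9605/1321) since 1321 mod 4 = 1, 9605 mod 4 = 1; sign now -1
(9605/1321) = (358/1321)   [reduce mod 1321]
358 = 2^1·179; (2/1321) = +1 since 1321 mod 8 = 1, so (358/1321) = (+1)^1·(179/1321); sign now -1
reciprocity: (179/1321) = +1·(1321/179) since 179 mod 4 = 3, 1321 mod 4 = 1; sign now -1
(1321/179) = (68/179)   [reduce mod 179]
68 = 2^2·17; (2/179) = -1 since 179 mod 8 = 3, so (68/179) = (-1)^2·(17/179); sign now -1
reciprocity: (17/179) = +1·(179/17) since 17 mod 4 = 1, 179 mod 4 = 3; sign now -1
(179/17) = (9/17)   [reduce mod 17]
reciprocity: (9/17) = +1·(17/9) since 9 mod 4 = 1, 17 mod 4 = 1; sign now -1
(17/9) = (8/9)   [reduce mod 9]
8 = 2^3·1; (2/9) = +1 since 9 mod 8 = 1, so (8/9) = (+1)^3·(1/9); sign now -1
(1/9) = 1; final value = sign = -1

-1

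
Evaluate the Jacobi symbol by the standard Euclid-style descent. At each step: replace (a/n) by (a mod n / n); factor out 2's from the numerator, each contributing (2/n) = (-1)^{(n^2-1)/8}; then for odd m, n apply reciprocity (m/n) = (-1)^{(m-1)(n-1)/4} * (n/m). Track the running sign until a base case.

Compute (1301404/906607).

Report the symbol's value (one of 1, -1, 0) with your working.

0

(1301404/906607) = (394797/906607)   [reduce mod 906607]
reciprocity: (394797/906607) = +1·(906607/394797) since 394797 mod 4 = 1, 906607 mod 4 = 3; sign now +1
(906607/394797) = (117013/394797)   [reduce mod 394797]
reciprocity: (117013/394797) = +1·(394797/117013) since 117013 mod 4 = 1, 394797 mod 4 = 1; sign now +1
(394797/117013) = (43758/117013)   [reduce mod 117013]
43758 = 2^1·21879; (2/117013) = -1 since 117013 mod 8 = 5, so (43758/117013) = (-1)^1·(21879/117013); sign now -1
reciprocity: (21879/117013) = +1·(117013/21879) since 21879 mod 4 = 3, 117013 mod 4 = 1; sign now -1
(117013/21879) = (7618/21879)   [reduce mod 21879]
7618 = 2^1·3809; (2/21879) = +1 since 21879 mod 8 = 7, so (7618/21879) = (+1)^1·(3809/21879); sign now -1
reciprocity: (3809/21879) = +1·(21879/3809) since 3809 mod 4 = 1, 21879 mod 4 = 3; sign now -1
(21879/3809) = (2834/3809)   [reduce mod 3809]
2834 = 2^1·1417; (2/3809) = +1 since 3809 mod 8 = 1, so (2834/3809) = (+1)^1·(1417/3809); sign now -1
reciprocity: (1417/3809) = +1·(3809/1417) since 1417 mod 4 = 1, 3809 mod 4 = 1; sign now -1
(3809/1417) = (975/1417)   [reduce mod 1417]
reciprocity: (975/1417) = +1·(1417/975) since 975 mod 4 = 3, 1417 mod 4 = 1; sign now -1
(1417/975) = (442/975)   [reduce mod 975]
442 = 2^1·221; (2/975) = +1 since 975 mod 8 = 7, so (442/975) = (+1)^1·(221/975); sign now -1
reciprocity: (221/975) = +1·(975/221) since 221 mod 4 = 1, 975 mod 4 = 3; sign now -1
(975/221) = (91/221)   [reduce mod 221]
reciprocity: (91/221) = +1·(221/91) since 91 mod 4 = 3, 221 mod 4 = 1; sign now -1
(221/91) = (39/91)   [reduce mod 91]
reciprocity: (39/91) = -1·(91/39) since 39 mod 4 = 3, 91 mod 4 = 3; sign now +1
(91/39) = (13/39)   [reduce mod 39]
reciprocity: (13/39) = +1·(39/13) since 13 mod 4 = 1, 39 mod 4 = 3; sign now +1
(39/13) = (0/13)   [reduce mod 13]
(0/13) = 0   [gcd(a, n) > 1]; final value = 0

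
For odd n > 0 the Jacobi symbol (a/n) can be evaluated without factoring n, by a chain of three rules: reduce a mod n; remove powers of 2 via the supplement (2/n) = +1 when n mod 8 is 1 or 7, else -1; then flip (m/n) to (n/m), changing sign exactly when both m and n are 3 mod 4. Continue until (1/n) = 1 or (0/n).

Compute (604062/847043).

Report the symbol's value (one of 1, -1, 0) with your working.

factor out 2^1: 604062 = 2^1·302031; with 847043 mod 8 = 3, (2/847043) = -1; sign now -1; continue with (302031/847043)
flip (302031/847043) -> (847043/302031): both odd, 302031 mod 4 = 3, 847043 mod 4 = 3, so the flip contributes -1; sign now +1
(847043/302031): 847043 mod 302031 = 242981, so (847043/302031) = (242981/302031)
flip (242981/302031) -> (302031/242981): both odd, 242981 mod 4 = 1, 302031 mod 4 = 3, so the flip contributes +1; sign now +1
(302031/242981): 302031 mod 242981 = 59050, so (302031/242981) = (59050/242981)
factor out 2^1: 59050 = 2^1·29525; with 242981 mod 8 = 5, (2/242981) = -1; sign now -1; continue with (29525/242981)
flip (29525/242981) -> (242981/29525): both odd, 29525 mod 4 = 1, 242981 mod 4 = 1, so the flip contributes +1; sign now -1
(242981/29525): 242981 mod 29525 = 6781, so (242981/29525) = (6781/29525)
flip (6781/29525) -> (29525/6781): both odd, 6781 mod 4 = 1, 29525 mod 4 = 1, so the flip contributes +1; sign now -1
(29525/6781): 29525 mod 6781 = 2401, so (29525/6781) = (2401/6781)
flip (2401/6781) -> (6781/2401): both odd, 2401 mod 4 = 1, 6781 mod 4 = 1, so the flip contributes +1; sign now -1
(6781/2401): 6781 mod 2401 = 1979, so (6781/2401) = (1979/2401)
flip (1979/2401) -> (2401/1979): both odd, 1979 mod 4 = 3, 2401 mod 4 = 1, so the flip contributes +1; sign now -1
(2401/1979): 2401 mod 1979 = 422, so (2401/1979) = (422/1979)
factor out 2^1: 422 = 2^1·211; with 1979 mod 8 = 3, (2/1979) = -1; sign now +1; continue with (211/1979)
flip (211/1979) -> (1979/211): both odd, 211 mod 4 = 3, 1979 mod 4 = 3, so the flip contributes -1; sign now -1
(1979/211): 1979 mod 211 = 80, so (1979/211) = (80/211)
factor out 2^4: 80 = 2^4·5; with 211 mod 8 = 3, (2/211) = -1; sign now -1; continue with (5/211)
flip (5/211) -> (211/5): both odd, 5 mod 4 = 1, 211 mod 4 = 3, so the flip contributes +1; sign now -1
(211/5): 211 mod 5 = 1, so (211/5) = (1/5)
reached (1/5) = 1, so the symbol is -1

-1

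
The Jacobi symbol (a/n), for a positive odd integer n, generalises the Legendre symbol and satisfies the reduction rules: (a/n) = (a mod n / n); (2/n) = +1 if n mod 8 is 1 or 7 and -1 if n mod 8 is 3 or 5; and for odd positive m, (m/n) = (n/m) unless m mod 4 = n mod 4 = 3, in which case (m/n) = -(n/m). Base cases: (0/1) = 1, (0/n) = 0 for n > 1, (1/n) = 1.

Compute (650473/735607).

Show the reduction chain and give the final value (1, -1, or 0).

1

reciprocity: (650473/735607) = +1·(735607/650473) since 650473 mod 4 = 1, 735607 mod 4 = 3; sign now +1
(735607/650473) = (85134/650473)   [reduce mod 650473]
85134 = 2^1·42567; (2/650473) = +1 since 650473 mod 8 = 1, so (85134/650473) = (+1)^1·(42567/650473); sign now +1
reciprocity: (42567/650473) = +1·(650473/42567) since 42567 mod 4 = 3, 650473 mod 4 = 1; sign now +1
(650473/42567) = (11968/42567)   [reduce mod 42567]
11968 = 2^6·187; (2/42567) = +1 since 42567 mod 8 = 7, so (11968/42567) = (+1)^6·(187/42567); sign now +1
reciprocity: (187/42567) = -1·(42567/187) since 187 mod 4 = 3, 42567 mod 4 = 3; sign now -1
(42567/187) = (118/187)   [reduce mod 187]
118 = 2^1·59; (2/187) = -1 since 187 mod 8 = 3, so (118/187) = (-1)^1·(59/187); sign now +1
reciprocity: (59/187) = -1·(187/59) since 59 mod 4 = 3, 187 mod 4 = 3; sign now -1
(187/59) = (10/59)   [reduce mod 59]
10 = 2^1·5; (2/59) = -1 since 59 mod 8 = 3, so (10/59) = (-1)^1·(5/59); sign now +1
reciprocity: (5/59) = +1·(59/5) since 5 mod 4 = 1, 59 mod 4 = 3; sign now +1
(59/5) = (4/5)   [reduce mod 5]
4 = 2^2·1; (2/5) = -1 since 5 mod 8 = 5, so (4/5) = (-1)^2·(1/5); sign now +1
(1/5) = 1; final value = sign = +1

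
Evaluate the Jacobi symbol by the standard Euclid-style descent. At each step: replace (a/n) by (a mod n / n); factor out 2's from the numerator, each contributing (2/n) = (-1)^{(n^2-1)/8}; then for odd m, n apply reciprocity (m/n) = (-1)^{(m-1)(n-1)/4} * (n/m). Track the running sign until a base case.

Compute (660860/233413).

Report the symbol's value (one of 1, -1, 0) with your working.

1

(660860/233413): 660860 mod 233413 = 194034, so (660860/233413) = (194034/233413)
factor out 2^1: 194034 = 2^1·97017; with 233413 mod 8 = 5, (2/233413) = -1; sign now -1; continue with (97017/233413)
flip (97017/233413) -> (233413/97017): both odd, 97017 mod 4 = 1, 233413 mod 4 = 1, so the flip contributes +1; sign now -1
(233413/97017): 233413 mod 97017 = 39379, so (233413/97017) = (39379/97017)
flip (39379/97017) -> (97017/39379): both odd, 39379 mod 4 = 3, 97017 mod 4 = 1, so the flip contributes +1; sign now -1
(97017/39379): 97017 mod 39379 = 18259, so (97017/39379) = (18259/39379)
flip (18259/39379) -> (39379/18259): both odd, 18259 mod 4 = 3, 39379 mod 4 = 3, so the flip contributes -1; sign now +1
(39379/18259): 39379 mod 18259 = 2861, so (39379/18259) = (2861/18259)
flip (2861/18259) -> (18259/2861): both odd, 2861 mod 4 = 1, 18259 mod 4 = 3, so the flip contributes +1; sign now +1
(18259/2861): 18259 mod 2861 = 1093, so (18259/2861) = (1093/2861)
flip (1093/2861) -> (2861/1093): both odd, 1093 mod 4 = 1, 2861 mod 4 = 1, so the flip contributes +1; sign now +1
(2861/1093): 2861 mod 1093 = 675, so (2861/1093) = (675/1093)
flip (675/1093) -> (1093/675): both odd, 675 mod 4 = 3, 1093 mod 4 = 1, so the flip contributes +1; sign now +1
(1093/675): 1093 mod 675 = 418, so (1093/675) = (418/675)
factor out 2^1: 418 = 2^1·209; with 675 mod 8 = 3, (2/675) = -1; sign now -1; continue with (209/675)
flip (209/675) -> (675/209): both odd, 209 mod 4 = 1, 675 mod 4 = 3, so the flip contributes +1; sign now -1
(675/209): 675 mod 209 = 48, so (675/209) = (48/209)
factor out 2^4: 48 = 2^4·3; with 209 mod 8 = 1, (2/209) = +1; sign now -1; continue with (3/209)
flip (3/209) -> (209/3): both odd, 3 mod 4 = 3, 209 mod 4 = 1, so the flip contributes +1; sign now -1
(209/3): 209 mod 3 = 2, so (209/3) = (2/3)
factor out 2^1: 2 = 2^1·1; with 3 mod 8 = 3, (2/3) = -1; sign now +1; continue with (1/3)
reached (1/3) = 1, so the symbol is +1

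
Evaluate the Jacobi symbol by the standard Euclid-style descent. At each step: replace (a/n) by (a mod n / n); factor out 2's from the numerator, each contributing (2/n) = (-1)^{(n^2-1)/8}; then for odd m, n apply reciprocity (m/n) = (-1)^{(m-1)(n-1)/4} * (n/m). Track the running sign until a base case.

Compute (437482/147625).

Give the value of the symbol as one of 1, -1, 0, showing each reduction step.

(437482/147625): 437482 mod 147625 = 142232, so (437482/147625) = (142232/147625)
factor out 2^3: 142232 = 2^3·17779; with 147625 mod 8 = 1, (2/147625) = +1; sign now +1; continue with (17779/147625)
flip (17779/147625) -> (147625/17779): both odd, 17779 mod 4 = 3, 147625 mod 4 = 1, so the flip contributes +1; sign now +1
(147625/17779): 147625 mod 17779 = 5393, so (147625/17779) = (5393/17779)
flip (5393/17779) -> (17779/5393): both odd, 5393 mod 4 = 1, 17779 mod 4 = 3, so the flip contributes +1; sign now +1
(17779/5393): 17779 mod 5393 = 1600, so (17779/5393) = (1600/5393)
factor out 2^6: 1600 = 2^6·25; with 5393 mod 8 = 1, (2/5393) = +1; sign now +1; continue with (25/5393)
flip (25/5393) -> (5393/25): both odd, 25 mod 4 = 1, 5393 mod 4 = 1, so the flip contributes +1; sign now +1
(5393/25): 5393 mod 25 = 18, so (5393/25) = (18/25)
factor out 2^1: 18 = 2^1·9; with 25 mod 8 = 1, (2/25) = +1; sign now +1; continue with (9/25)
flip (9/25) -> (25/9): both odd, 9 mod 4 = 1, 25 mod 4 = 1, so the flip contributes +1; sign now +1
(25/9): 25 mod 9 = 7, so (25/9) = (7/9)
flip (7/9) -> (9/7): both odd, 7 mod 4 = 3, 9 mod 4 = 1, so the flip contributes +1; sign now +1
(9/7): 9 mod 7 = 2, so (9/7) = (2/7)
factor out 2^1: 2 = 2^1·1; with 7 mod 8 = 7, (2/7) = +1; sign now +1; continue with (1/7)
reached (1/7) = 1, so the symbol is +1

1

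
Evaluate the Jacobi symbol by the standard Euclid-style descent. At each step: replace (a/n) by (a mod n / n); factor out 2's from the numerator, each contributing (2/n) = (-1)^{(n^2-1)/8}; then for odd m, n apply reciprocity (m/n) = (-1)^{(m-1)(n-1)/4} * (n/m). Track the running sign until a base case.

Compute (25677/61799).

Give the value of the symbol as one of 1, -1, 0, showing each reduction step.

1

flip (25677/61799) -> (61799/25677): both odd, 25677 mod 4 = 1, 61799 mod 4 = 3, so the flip contributes +1; sign now +1
(61799/25677): 61799 mod 25677 = 10445, so (61799/25677) = (10445/25677)
flip (10445/25677) -> (25677/10445): both odd, 10445 mod 4 = 1, 25677 mod 4 = 1, so the flip contributes +1; sign now +1
(25677/10445): 25677 mod 10445 = 4787, so (25677/10445) = (4787/10445)
flip (4787/10445) -> (10445/4787): both odd, 4787 mod 4 = 3, 10445 mod 4 = 1, so the flip contributes +1; sign now +1
(10445/4787): 10445 mod 4787 = 871, so (10445/4787) = (871/4787)
flip (871/4787) -> (4787/871): both odd, 871 mod 4 = 3, 4787 mod 4 = 3, so the flip contributes -1; sign now -1
(4787/871): 4787 mod 871 = 432, so (4787/871) = (432/871)
factor out 2^4: 432 = 2^4·27; with 871 mod 8 = 7, (2/871) = +1; sign now -1; continue with (27/871)
flip (27/871) -> (871/27): both odd, 27 mod 4 = 3, 871 mod 4 = 3, so the flip contributes -1; sign now +1
(871/27): 871 mod 27 = 7, so (871/27) = (7/27)
flip (7/27) -> (27/7): both odd, 7 mod 4 = 3, 27 mod 4 = 3, so the flip contributes -1; sign now -1
(27/7): 27 mod 7 = 6, so (27/7) = (6/7)
factor out 2^1: 6 = 2^1·3; with 7 mod 8 = 7, (2/7) = +1; sign now -1; continue with (3/7)
flip (3/7) -> (7/3): both odd, 3 mod 4 = 3, 7 mod 4 = 3, so the flip contributes -1; sign now +1
(7/3): 7 mod 3 = 1, so (7/3) = (1/3)
reached (1/3) = 1, so the symbol is +1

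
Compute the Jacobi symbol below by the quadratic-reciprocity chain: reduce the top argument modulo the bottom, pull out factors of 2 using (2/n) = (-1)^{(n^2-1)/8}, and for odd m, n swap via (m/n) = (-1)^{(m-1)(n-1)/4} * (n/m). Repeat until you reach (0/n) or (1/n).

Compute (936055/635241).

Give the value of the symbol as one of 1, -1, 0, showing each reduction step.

1

(936055/635241): 936055 mod 635241 = 300814, so (936055/635241) = (300814/635241)
factor out 2^1: 300814 = 2^1·150407; with 635241 mod 8 = 1, (2/635241) = +1; sign now +1; continue with (150407/635241)
flip (150407/635241) -> (635241/150407): both odd, 150407 mod 4 = 3, 635241 mod 4 = 1, so the flip contributes +1; sign now +1
(635241/150407): 635241 mod 150407 = 33613, so (635241/150407) = (33613/150407)
flip (33613/150407) -> (150407/33613): both odd, 33613 mod 4 = 1, 150407 mod 4 = 3, so the flip contributes +1; sign now +1
(150407/33613): 150407 mod 33613 = 15955, so (150407/33613) = (15955/33613)
flip (15955/33613) -> (33613/15955): both odd, 15955 mod 4 = 3, 33613 mod 4 = 1, so the flip contributes +1; sign now +1
(33613/15955): 33613 mod 15955 = 1703, so (33613/15955) = (1703/15955)
flip (1703/15955) -> (15955/1703): both odd, 1703 mod 4 = 3, 15955 mod 4 = 3, so the flip contributes -1; sign now -1
(15955/1703): 15955 mod 1703 = 628, so (15955/1703) = (628/1703)
factor out 2^2: 628 = 2^2·157; with 1703 mod 8 = 7, (2/1703) = +1; sign now -1; continue with (157/1703)
flip (157/1703) -> (1703/157): both odd, 157 mod 4 = 1, 1703 mod 4 = 3, so the flip contributes +1; sign now -1
(1703/157): 1703 mod 157 = 133, so (1703/157) = (133/157)
flip (133/157) -> (157/133): both odd, 133 mod 4 = 1, 157 mod 4 = 1, so the flip contributes +1; sign now -1
(157/133): 157 mod 133 = 24, so (157/133) = (24/133)
factor out 2^3: 24 = 2^3·3; with 133 mod 8 = 5, (2/133) = -1; sign now +1; continue with (3/133)
flip (3/133) -> (133/3): both odd, 3 mod 4 = 3, 133 mod 4 = 1, so the flip contributes +1; sign now +1
(133/3): 133 mod 3 = 1, so (133/3) = (1/3)
reached (1/3) = 1, so the symbol is +1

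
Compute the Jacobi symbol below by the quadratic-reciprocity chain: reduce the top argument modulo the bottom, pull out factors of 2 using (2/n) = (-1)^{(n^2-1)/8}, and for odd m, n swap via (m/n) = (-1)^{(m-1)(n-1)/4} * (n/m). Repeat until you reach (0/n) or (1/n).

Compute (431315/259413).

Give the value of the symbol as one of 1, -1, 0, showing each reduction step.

-1

(431315/259413): 431315 mod 259413 = 171902, so (431315/259413) = (171902/259413)
factor out 2^1: 171902 = 2^1·85951; with 259413 mod 8 = 5, (2/259413) = -1; sign now -1; continue with (85951/259413)
flip (85951/259413) -> (259413/85951): both odd, 85951 mod 4 = 3, 259413 mod 4 = 1, so the flip contributes +1; sign now -1
(259413/85951): 259413 mod 85951 = 1560, so (259413/85951) = (1560/85951)
factor out 2^3: 1560 = 2^3·195; with 85951 mod 8 = 7, (2/85951) = +1; sign now -1; continue with (195/85951)
flip (195/85951) -> (85951/195): both odd, 195 mod 4 = 3, 85951 mod 4 = 3, so the flip contributes -1; sign now +1
(85951/195): 85951 mod 195 = 151, so (85951/195) = (151/195)
flip (151/195) -> (195/151): both odd, 151 mod 4 = 3, 195 mod 4 = 3, so the flip contributes -1; sign now -1
(195/151): 195 mod 151 = 44, so (195/151) = (44/151)
factor out 2^2: 44 = 2^2·11; with 151 mod 8 = 7, (2/151) = +1; sign now -1; continue with (11/151)
flip (11/151) -> (151/11): both odd, 11 mod 4 = 3, 151 mod 4 = 3, so the flip contributes -1; sign now +1
(151/11): 151 mod 11 = 8, so (151/11) = (8/11)
factor out 2^3: 8 = 2^3·1; with 11 mod 8 = 3, (2/11) = -1; sign now -1; continue with (1/11)
reached (1/11) = 1, so the symbol is -1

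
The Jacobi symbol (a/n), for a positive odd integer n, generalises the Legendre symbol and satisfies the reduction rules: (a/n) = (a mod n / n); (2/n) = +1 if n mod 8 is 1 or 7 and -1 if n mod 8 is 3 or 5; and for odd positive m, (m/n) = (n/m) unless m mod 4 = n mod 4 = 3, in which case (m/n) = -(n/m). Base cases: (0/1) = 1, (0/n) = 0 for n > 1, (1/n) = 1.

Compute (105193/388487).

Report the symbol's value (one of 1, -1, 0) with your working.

0

flip (105193/388487) -> (388487/105193): both odd, 105193 mod 4 = 1, 388487 mod 4 = 3, so the flip contributes +1; sign now +1
(388487/105193): 388487 mod 105193 = 72908, so (388487/105193) = (72908/105193)
factor out 2^2: 72908 = 2^2·18227; with 105193 mod 8 = 1, (2/105193) = +1; sign now +1; continue with (18227/105193)
flip (18227/105193) -> (105193/18227): both odd, 18227 mod 4 = 3, 105193 mod 4 = 1, so the flip contributes +1; sign now +1
(105193/18227): 105193 mod 18227 = 14058, so (105193/18227) = (14058/18227)
factor out 2^1: 14058 = 2^1·7029; with 18227 mod 8 = 3, (2/18227) = -1; sign now -1; continue with (7029/18227)
flip (7029/18227) -> (18227/7029): both odd, 7029 mod 4 = 1, 18227 mod 4 = 3, so the flip contributes +1; sign now -1
(18227/7029): 18227 mod 7029 = 4169, so (18227/7029) = (4169/7029)
flip (4169/7029) -> (7029/4169): both odd, 4169 mod 4 = 1, 7029 mod 4 = 1, so the flip contributes +1; sign now -1
(7029/4169): 7029 mod 4169 = 2860, so (7029/4169) = (2860/4169)
factor out 2^2: 2860 = 2^2·715; with 4169 mod 8 = 1, (2/4169) = +1; sign now -1; continue with (715/4169)
flip (715/4169) -> (4169/715): both odd, 715 mod 4 = 3, 4169 mod 4 = 1, so the flip contributes +1; sign now -1
(4169/715): 4169 mod 715 = 594, so (4169/715) = (594/715)
factor out 2^1: 594 = 2^1·297; with 715 mod 8 = 3, (2/715) = -1; sign now +1; continue with (297/715)
flip (297/715) -> (715/297): both odd, 297 mod 4 = 1, 715 mod 4 = 3, so the flip contributes +1; sign now +1
(715/297): 715 mod 297 = 121, so (715/297) = (121/297)
flip (121/297) -> (297/121): both odd, 121 mod 4 = 1, 297 mod 4 = 1, so the flip contributes +1; sign now +1
(297/121): 297 mod 121 = 55, so (297/121) = (55/121)
flip (55/121) -> (121/55): both odd, 55 mod 4 = 3, 121 mod 4 = 1, so the flip contributes +1; sign now +1
(121/55): 121 mod 55 = 11, so (121/55) = (11/55)
flip (11/55) -> (55/11): both odd, 11 mod 4 = 3, 55 mod 4 = 3, so the flip contributes -1; sign now -1
(55/11): 55 mod 11 = 0, so (55/11) = (0/11)
reached (0/11); gcd(a, n) > 1, so (0/11) = 0 and the symbol is 0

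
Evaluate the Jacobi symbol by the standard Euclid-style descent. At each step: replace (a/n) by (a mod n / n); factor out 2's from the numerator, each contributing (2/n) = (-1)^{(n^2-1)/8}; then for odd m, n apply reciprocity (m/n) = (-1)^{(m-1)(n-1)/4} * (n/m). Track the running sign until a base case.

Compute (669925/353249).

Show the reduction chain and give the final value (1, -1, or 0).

(669925/353249) = (316676/353249)   [reduce mod 353249]
316676 = 2^2·79169; (2/353249) = +1 since 353249 mod 8 = 1, so (316676/353249) = (+1)^2·(79169/353249); sign now +1
reciprocity: (79169/353249) = +1·(353249/79169) since 79169 mod 4 = 1, 353249 mod 4 = 1; sign now +1
(353249/79169) = (36573/79169)   [reduce mod 79169]
reciprocity: (36573/79169) = +1·(79169/36573) since 36573 mod 4 = 1, 79169 mod 4 = 1; sign now +1
(79169/36573) = (6023/36573)   [reduce mod 36573]
reciprocity: (6023/36573) = +1·(36573/6023) since 6023 mod 4 = 3, 36573 mod 4 = 1; sign now +1
(36573/6023) = (435/6023)   [reduce mod 6023]
reciprocity: (435/6023) = -1·(6023/435) since 435 mod 4 = 3, 6023 mod 4 = 3; sign now -1
(6023/435) = (368/435)   [reduce mod 435]
368 = 2^4·23; (2/435) = -1 since 435 mod 8 = 3, so (368/435) = (-1)^4·(23/435); sign now -1
reciprocity: (23/435) = -1·(435/23) since 23 mod 4 = 3, 435 mod 4 = 3; sign now +1
(435/23) = (21/23)   [reduce mod 23]
reciprocity: (21/23) = +1·(23/21) since 21 mod 4 = 1, 23 mod 4 = 3; sign now +1
(23/21) = (2/21)   [reduce mod 21]
2 = 2^1·1; (2/21) = -1 since 21 mod 8 = 5, so (2/21) = (-1)^1·(1/21); sign now -1
(1/21) = 1; final value = sign = -1

-1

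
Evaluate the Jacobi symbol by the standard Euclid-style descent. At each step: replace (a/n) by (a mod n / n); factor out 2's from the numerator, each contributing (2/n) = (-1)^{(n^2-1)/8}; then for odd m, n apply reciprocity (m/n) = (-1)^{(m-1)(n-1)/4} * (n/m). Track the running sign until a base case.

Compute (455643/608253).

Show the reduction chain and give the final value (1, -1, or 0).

0

reciprocity: (455643/608253) = +1·(608253/455643) since 455643 mod 4 = 3, 608253 mod 4 = 1; sign now +1
(608253/455643) = (152610/455643)   [reduce mod 455643]
152610 = 2^1·76305; (2/455643) = -1 since 455643 mod 8 = 3, so (152610/455643) = (-1)^1·(76305/455643); sign now -1
reciprocity: (76305/455643) = +1·(455643/76305) since 76305 mod 4 = 1, 455643 mod 4 = 3; sign now -1
(455643/76305) = (74118/76305)   [reduce mod 76305]
74118 = 2^1·37059; (2/76305) = +1 since 76305 mod 8 = 1, so (74118/76305) = (+1)^1·(37059/76305); sign now -1
reciprocity: (37059/76305) = +1·(76305/37059) since 37059 mod 4 = 3, 76305 mod 4 = 1; sign now -1
(76305/37059) = (2187/37059)   [reduce mod 37059]
reciprocity: (2187/37059) = -1·(37059/2187) since 2187 mod 4 = 3, 37059 mod 4 = 3; sign now +1
(37059/2187) = (2067/2187)   [reduce mod 2187]
reciprocity: (2067/2187) = -1·(2187/2067) since 2067 mod 4 = 3, 2187 mod 4 = 3; sign now -1
(2187/2067) = (120/2067)   [reduce mod 2067]
120 = 2^3·15; (2/2067) = -1 since 2067 mod 8 = 3, so (120/2067) = (-1)^3·(15/2067); sign now +1
reciprocity: (15/2067) = -1·(2067/15) since 15 mod 4 = 3, 2067 mod 4 = 3; sign now -1
(2067/15) = (12/15)   [reduce mod 15]
12 = 2^2·3; (2/15) = +1 since 15 mod 8 = 7, so (12/15) = (+1)^2·(3/15); sign now -1
reciprocity: (3/15) = -1·(15/3) since 3 mod 4 = 3, 15 mod 4 = 3; sign now +1
(15/3) = (0/3)   [reduce mod 3]
(0/3) = 0   [gcd(a, n) > 1]; final value = 0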